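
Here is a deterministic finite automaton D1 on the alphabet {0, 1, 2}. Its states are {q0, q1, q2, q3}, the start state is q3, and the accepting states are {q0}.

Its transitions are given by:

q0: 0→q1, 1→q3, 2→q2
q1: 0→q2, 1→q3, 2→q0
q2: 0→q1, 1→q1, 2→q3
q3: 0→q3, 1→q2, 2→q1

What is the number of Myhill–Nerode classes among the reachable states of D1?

Every state is reachable, so we keep all 4.
Start with accepting vs non-accepting: {q0} | {q1,q2,q3}.
On input 2, block {q1,q2,q3} splits into {q2,q3} and {q1}.
Split {q2,q3} by δ(·,0) → {q2} and {q3}.
No further refinement is possible. Final partition (4 blocks): {q0} | {q2} | {q1} | {q3}.

4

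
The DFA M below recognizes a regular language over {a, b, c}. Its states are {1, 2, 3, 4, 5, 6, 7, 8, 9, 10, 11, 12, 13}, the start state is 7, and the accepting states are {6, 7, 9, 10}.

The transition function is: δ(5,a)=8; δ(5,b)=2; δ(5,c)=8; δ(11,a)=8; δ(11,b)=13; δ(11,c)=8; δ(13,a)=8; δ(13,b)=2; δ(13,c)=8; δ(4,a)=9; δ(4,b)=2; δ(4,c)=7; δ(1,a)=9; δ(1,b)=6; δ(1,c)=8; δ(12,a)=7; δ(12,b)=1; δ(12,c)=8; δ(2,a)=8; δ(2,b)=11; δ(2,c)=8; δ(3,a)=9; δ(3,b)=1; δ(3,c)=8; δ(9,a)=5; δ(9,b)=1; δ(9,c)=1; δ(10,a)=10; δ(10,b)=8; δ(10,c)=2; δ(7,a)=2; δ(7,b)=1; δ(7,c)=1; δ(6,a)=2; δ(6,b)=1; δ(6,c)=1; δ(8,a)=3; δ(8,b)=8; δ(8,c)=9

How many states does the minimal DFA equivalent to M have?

First remove the unreachable states {4,10,12}; 10 states remain.
Initial partition by acceptance: {6,7,9} | {1,2,3,5,8,11,13}.
Split {1,2,3,5,8,11,13} by δ(·,a) → {2,5,8,11,13} and {1,3}.
Refine {2,5,8,11,13} on symbol a: members go to different blocks, giving {2,5,11,13} and {8}.
On input b, block {1,3} splits into {1} and {3}.
No further refinement is possible. Final partition (5 blocks): {6,7,9} | {2,5,11,13} | {1} | {8} | {3}.

5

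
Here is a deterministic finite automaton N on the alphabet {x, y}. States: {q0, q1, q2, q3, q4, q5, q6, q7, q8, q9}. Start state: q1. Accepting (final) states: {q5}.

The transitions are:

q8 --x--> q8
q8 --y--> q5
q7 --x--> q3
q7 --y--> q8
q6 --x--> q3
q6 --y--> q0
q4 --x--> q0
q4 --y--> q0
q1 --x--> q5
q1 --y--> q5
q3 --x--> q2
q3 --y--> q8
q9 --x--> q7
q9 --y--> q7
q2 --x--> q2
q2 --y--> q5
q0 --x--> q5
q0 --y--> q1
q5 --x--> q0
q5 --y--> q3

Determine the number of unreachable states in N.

4

No path from q1 leads to q4, q6, q7, q9; the other 6 states are all reachable.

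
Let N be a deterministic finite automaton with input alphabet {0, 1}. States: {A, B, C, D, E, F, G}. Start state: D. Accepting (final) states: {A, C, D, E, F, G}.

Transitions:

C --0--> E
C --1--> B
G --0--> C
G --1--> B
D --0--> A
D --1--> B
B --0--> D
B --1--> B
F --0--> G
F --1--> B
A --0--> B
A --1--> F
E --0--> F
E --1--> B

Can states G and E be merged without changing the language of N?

P0 = {A,C,D,E,F,G} | {B}.
Split {A,C,D,E,F,G} by δ(·,0) → {C,D,E,F,G} and {A}.
On input 0, block {C,D,E,F,G} splits into {C,E,F,G} and {D}.
No further refinement is possible. Final partition (4 blocks): {C,E,F,G} | {B} | {A} | {D}.
G and E lie in the same block of the stable partition, so they are equivalent — no string distinguishes them.

Yes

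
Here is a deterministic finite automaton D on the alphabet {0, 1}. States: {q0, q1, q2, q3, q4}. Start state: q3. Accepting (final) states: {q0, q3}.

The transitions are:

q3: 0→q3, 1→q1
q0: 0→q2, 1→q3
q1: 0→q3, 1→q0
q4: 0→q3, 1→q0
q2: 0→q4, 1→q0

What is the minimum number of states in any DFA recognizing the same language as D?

4

Every state is reachable, so we keep all 5.
Initial partition by acceptance: {q0,q3} | {q1,q2,q4}.
Split {q0,q3} by δ(·,0) → {q0} and {q3}.
Split {q1,q2,q4} by δ(·,0) → {q1,q4} and {q2}.
No further refinement is possible. Final partition (4 blocks): {q0} | {q1,q4} | {q3} | {q2}.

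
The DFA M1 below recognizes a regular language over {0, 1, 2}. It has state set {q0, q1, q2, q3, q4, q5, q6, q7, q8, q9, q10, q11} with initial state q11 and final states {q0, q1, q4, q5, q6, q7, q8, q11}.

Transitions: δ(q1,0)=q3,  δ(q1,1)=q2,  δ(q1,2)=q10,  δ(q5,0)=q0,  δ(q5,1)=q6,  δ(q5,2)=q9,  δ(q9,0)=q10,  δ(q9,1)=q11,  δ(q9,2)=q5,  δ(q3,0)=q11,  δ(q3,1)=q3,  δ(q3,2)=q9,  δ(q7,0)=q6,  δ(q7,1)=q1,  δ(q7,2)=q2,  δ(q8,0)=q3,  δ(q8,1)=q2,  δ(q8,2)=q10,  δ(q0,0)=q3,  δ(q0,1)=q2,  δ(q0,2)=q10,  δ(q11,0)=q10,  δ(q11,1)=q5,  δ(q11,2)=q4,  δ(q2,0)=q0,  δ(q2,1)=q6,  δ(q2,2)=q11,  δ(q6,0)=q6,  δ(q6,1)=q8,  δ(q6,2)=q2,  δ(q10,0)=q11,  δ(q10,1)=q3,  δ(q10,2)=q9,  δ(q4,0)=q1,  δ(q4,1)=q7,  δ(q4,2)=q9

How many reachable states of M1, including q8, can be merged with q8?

3

All states are reachable from the start state.
Start with accepting vs non-accepting: {q0,q1,q4,q5,q6,q7,q8,q11} | {q2,q3,q9,q10}.
Refine {q0,q1,q4,q5,q6,q7,q8,q11} on symbol 0: members go to different blocks, giving {q0,q1,q8,q11} and {q4,q5,q6,q7}.
Refine {q0,q1,q8,q11} on symbol 1: members go to different blocks, giving {q0,q1,q8} and {q11}.
Split {q2,q3,q9,q10} by δ(·,0) → {q3,q10} and {q2} and {q9}.
On input 0, block {q4,q5,q6,q7} splits into {q4,q5} and {q6,q7}.
Stable partition: {q0,q1,q8} | {q3,q10} | {q4,q5} | {q11} | {q2} | {q9} | {q6,q7} — 7 equivalence classes.
State q8 belongs to the block {q0,q1,q8}, which has 3 states.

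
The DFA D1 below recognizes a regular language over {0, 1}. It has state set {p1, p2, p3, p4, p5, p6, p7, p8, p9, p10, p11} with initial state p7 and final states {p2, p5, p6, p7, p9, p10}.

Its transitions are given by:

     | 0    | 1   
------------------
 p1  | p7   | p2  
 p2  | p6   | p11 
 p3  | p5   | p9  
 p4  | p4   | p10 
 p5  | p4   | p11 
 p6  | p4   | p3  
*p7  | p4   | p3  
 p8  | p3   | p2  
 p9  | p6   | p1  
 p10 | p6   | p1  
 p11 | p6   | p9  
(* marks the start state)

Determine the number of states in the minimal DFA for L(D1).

Reachable states from the start: {p1,p2,p3,p4,p5,p6,p7,p9,p10,p11}. Unreachable: {p8} — drop them.
P0 = {p2,p5,p6,p7,p9,p10} | {p1,p3,p4,p11}.
Split {p2,p5,p6,p7,p9,p10} by δ(·,0) → {p2,p9,p10} and {p5,p6,p7}.
Split {p1,p3,p4,p11} by δ(·,0) → {p1,p3,p11} and {p4}.
Stable partition: {p2,p9,p10} | {p1,p3,p11} | {p5,p6,p7} | {p4} — 4 equivalence classes.

4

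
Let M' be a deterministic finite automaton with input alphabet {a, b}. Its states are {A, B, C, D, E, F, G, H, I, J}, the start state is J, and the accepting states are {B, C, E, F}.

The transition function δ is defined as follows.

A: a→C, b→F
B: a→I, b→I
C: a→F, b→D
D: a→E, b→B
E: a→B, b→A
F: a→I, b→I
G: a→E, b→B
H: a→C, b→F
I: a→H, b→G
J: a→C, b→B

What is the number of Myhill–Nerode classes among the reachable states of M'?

Every state is reachable, so we keep all 10.
P0 = {B,C,E,F} | {A,D,G,H,I,J}.
On input a, block {B,C,E,F} splits into {B,F} and {C,E}.
Split {A,D,G,H,I,J} by δ(·,a) → {A,D,G,H,J} and {I}.
Stable partition: {B,F} | {A,D,G,H,J} | {C,E} | {I} — 4 equivalence classes.

4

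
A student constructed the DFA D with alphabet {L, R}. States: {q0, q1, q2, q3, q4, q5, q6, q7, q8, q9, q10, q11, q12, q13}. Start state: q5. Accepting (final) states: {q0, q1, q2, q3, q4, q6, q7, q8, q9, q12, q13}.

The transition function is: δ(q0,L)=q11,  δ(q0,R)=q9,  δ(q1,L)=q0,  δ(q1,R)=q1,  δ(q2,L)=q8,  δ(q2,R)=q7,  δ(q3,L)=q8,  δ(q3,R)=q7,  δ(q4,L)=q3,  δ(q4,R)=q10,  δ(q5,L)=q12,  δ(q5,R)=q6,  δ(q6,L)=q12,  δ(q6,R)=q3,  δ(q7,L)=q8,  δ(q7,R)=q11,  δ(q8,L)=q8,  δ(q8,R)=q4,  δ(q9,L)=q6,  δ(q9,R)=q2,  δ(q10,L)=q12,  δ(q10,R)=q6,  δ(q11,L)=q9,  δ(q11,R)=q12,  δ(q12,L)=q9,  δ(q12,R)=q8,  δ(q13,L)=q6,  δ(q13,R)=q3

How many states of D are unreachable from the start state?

3

BFS from q5 reaches {q2, q3, q4, q5, q6, q7, q8, q9, q10, q11, q12}; the 3 state(s) q0, q1, q13 are never visited.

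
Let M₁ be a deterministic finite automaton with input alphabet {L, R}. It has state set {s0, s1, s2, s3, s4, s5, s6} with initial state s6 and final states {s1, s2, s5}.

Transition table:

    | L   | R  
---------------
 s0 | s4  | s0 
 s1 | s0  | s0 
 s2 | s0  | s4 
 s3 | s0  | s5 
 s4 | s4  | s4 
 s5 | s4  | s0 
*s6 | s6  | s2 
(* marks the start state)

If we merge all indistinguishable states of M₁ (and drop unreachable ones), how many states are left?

States {s1,s3,s5} cannot be reached from the start state, so discard them.
Start with accepting vs non-accepting: {s2} | {s0,s4,s6}.
On input R, block {s0,s4,s6} splits into {s0,s4} and {s6}.
No further refinement is possible. Final partition (3 blocks): {s2} | {s0,s4} | {s6}.

3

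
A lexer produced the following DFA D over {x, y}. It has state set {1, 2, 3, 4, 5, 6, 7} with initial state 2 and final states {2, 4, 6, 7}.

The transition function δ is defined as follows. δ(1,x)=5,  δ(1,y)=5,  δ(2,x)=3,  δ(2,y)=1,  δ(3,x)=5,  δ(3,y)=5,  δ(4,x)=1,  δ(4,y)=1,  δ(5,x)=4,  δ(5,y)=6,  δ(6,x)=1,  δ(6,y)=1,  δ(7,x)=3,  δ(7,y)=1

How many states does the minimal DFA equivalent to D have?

3

States {7} cannot be reached from the start state, so discard them.
Initial partition by acceptance: {2,4,6} | {1,3,5}.
On input x, block {1,3,5} splits into {1,3} and {5}.
The partition is now stable with 3 blocks: {2,4,6} | {1,3} | {5}.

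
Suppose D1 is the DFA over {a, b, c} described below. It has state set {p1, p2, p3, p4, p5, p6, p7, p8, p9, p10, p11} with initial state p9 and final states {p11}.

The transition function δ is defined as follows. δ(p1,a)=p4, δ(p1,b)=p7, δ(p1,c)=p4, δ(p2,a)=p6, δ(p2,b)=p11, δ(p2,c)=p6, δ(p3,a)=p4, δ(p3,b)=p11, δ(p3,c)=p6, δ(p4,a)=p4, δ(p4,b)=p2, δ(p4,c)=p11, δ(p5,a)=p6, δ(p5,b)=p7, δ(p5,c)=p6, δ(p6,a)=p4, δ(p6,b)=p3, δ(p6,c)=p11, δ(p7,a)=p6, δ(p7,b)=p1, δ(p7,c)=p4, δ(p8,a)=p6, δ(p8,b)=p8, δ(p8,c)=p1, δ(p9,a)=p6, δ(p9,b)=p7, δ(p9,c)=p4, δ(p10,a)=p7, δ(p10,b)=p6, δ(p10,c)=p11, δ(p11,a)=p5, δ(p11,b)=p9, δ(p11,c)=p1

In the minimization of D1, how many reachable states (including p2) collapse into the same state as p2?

First remove the unreachable states {p8,p10}; 9 states remain.
Start with accepting vs non-accepting: {p11} | {p1,p2,p3,p4,p5,p6,p7,p9}.
Refine {p1,p2,p3,p4,p5,p6,p7,p9} on symbol b: members go to different blocks, giving {p1,p4,p5,p6,p7,p9} and {p2,p3}.
Refine {p1,p4,p5,p6,p7,p9} on symbol b: members go to different blocks, giving {p1,p5,p7,p9} and {p4,p6}.
Stable partition: {p11} | {p1,p5,p7,p9} | {p2,p3} | {p4,p6} — 4 equivalence classes.
The equivalence class containing p2 is {p2,p3}, of size 2.

2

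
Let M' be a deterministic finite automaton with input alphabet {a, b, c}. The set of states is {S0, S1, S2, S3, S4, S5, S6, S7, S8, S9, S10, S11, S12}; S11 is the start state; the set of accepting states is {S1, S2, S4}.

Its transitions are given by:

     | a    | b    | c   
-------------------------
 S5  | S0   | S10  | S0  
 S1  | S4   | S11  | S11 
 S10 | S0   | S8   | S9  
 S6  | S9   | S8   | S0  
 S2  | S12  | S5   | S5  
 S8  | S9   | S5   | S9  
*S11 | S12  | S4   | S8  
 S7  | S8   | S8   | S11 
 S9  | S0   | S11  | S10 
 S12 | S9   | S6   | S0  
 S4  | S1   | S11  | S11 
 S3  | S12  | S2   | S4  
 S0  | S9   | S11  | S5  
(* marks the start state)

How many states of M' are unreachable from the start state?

No path from S11 leads to S2, S3, S7; the other 10 states are all reachable.

3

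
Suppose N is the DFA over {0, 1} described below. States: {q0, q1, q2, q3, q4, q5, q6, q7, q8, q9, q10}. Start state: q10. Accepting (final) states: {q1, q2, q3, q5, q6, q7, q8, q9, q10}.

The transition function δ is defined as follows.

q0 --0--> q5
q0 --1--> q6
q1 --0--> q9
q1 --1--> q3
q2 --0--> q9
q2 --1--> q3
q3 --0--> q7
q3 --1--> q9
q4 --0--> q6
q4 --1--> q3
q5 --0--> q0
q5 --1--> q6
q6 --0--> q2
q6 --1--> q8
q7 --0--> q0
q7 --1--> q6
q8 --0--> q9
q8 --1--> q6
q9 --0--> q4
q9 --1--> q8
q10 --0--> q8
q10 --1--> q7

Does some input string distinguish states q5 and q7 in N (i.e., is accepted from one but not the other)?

First remove the unreachable states {q1}; 10 states remain.
Start with accepting vs non-accepting: {q2,q3,q5,q6,q7,q8,q9,q10} | {q0,q4}.
On input 0, block {q2,q3,q5,q6,q7,q8,q9,q10} splits into {q2,q3,q6,q8,q10} and {q5,q7,q9}.
Refine {q2,q3,q6,q8,q10} on symbol 0: members go to different blocks, giving {q2,q3,q8} and {q6,q10}.
On input 1, block {q2,q3,q8} splits into {q2} and {q3} and {q8}.
On input 0, block {q0,q4} splits into {q0} and {q4}.
Refine {q5,q7,q9} on symbol 0: members go to different blocks, giving {q5,q7} and {q9}.
Split {q6,q10} by δ(·,0) → {q6} and {q10}.
Stable partition: {q2} | {q0} | {q5,q7} | {q6} | {q3} | {q8} | {q4} | {q9} | {q10} — 9 equivalence classes.
q5 and q7 lie in the same block of the stable partition, so they are equivalent — no string distinguishes them.

No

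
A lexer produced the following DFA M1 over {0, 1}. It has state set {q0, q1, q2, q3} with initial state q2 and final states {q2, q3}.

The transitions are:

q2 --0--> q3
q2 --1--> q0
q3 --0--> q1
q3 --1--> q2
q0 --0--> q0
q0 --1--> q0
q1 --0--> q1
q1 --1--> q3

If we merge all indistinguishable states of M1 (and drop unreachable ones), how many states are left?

Every state is reachable, so we keep all 4.
Start with accepting vs non-accepting: {q2,q3} | {q0,q1}.
On input 0, block {q2,q3} splits into {q2} and {q3}.
Split {q0,q1} by δ(·,1) → {q0} and {q1}.
No further refinement is possible. Final partition (4 blocks): {q2} | {q0} | {q3} | {q1}.

4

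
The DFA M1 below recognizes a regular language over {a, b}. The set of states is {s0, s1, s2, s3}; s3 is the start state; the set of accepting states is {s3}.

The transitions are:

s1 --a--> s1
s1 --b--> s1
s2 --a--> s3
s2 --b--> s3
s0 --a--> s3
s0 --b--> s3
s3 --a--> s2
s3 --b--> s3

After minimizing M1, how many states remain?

First remove the unreachable states {s0,s1}; 2 states remain.
Initial partition by acceptance: {s3} | {s2}.
Stable partition: {s3} | {s2} — 2 equivalence classes.

2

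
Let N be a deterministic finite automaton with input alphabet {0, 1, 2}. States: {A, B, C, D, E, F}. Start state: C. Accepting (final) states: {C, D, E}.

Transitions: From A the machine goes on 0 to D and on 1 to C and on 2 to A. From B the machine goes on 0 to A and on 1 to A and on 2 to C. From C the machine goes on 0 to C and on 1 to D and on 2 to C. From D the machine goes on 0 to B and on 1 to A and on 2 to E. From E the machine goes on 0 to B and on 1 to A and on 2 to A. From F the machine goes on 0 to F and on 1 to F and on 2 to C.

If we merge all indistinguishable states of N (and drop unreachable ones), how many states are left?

Reachable states from the start: {A,B,C,D,E}. Unreachable: {F} — drop them.
Start with accepting vs non-accepting: {C,D,E} | {A,B}.
On input 0, block {C,D,E} splits into {D,E} and {C}.
Split {D,E} by δ(·,2) → {D} and {E}.
Refine {A,B} on symbol 0: members go to different blocks, giving {A} and {B}.
No further refinement is possible. Final partition (5 blocks): {D} | {A} | {C} | {E} | {B}.

5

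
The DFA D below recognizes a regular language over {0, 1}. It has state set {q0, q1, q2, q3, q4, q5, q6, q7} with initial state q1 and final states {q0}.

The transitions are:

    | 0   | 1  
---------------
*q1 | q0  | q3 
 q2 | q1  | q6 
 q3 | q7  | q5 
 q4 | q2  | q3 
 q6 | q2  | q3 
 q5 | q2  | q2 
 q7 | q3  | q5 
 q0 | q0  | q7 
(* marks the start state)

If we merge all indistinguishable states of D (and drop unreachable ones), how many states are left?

6

Reachable states from the start: {q0,q1,q2,q3,q5,q6,q7}. Unreachable: {q4} — drop them.
P0 = {q0} | {q1,q2,q3,q5,q6,q7}.
On input 0, block {q1,q2,q3,q5,q6,q7} splits into {q2,q3,q5,q6,q7} and {q1}.
Refine {q2,q3,q5,q6,q7} on symbol 0: members go to different blocks, giving {q3,q5,q6,q7} and {q2}.
Refine {q3,q5,q6,q7} on symbol 0: members go to different blocks, giving {q3,q7} and {q5,q6}.
On input 1, block {q5,q6} splits into {q5} and {q6}.
The partition is now stable with 6 blocks: {q0} | {q3,q7} | {q1} | {q2} | {q5} | {q6}.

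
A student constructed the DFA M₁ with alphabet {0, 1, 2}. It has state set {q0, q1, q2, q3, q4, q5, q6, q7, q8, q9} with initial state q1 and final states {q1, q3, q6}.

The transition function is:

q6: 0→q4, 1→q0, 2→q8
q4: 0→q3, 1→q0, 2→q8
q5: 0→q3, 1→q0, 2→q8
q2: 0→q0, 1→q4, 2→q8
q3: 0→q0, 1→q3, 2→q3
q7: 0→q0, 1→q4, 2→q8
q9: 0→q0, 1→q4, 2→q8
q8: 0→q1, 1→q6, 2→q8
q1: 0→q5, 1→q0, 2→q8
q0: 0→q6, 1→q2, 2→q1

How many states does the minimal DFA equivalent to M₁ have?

States {q7,q9} cannot be reached from the start state, so discard them.
Initial partition by acceptance: {q1,q3,q6} | {q0,q2,q4,q5,q8}.
Split {q1,q3,q6} by δ(·,1) → {q1,q6} and {q3}.
On input 0, block {q0,q2,q4,q5,q8} splits into {q0,q8} and {q4,q5} and {q2}.
Refine {q0,q8} on symbol 1: members go to different blocks, giving {q0} and {q8}.
No further refinement is possible. Final partition (6 blocks): {q1,q6} | {q0} | {q3} | {q4,q5} | {q2} | {q8}.

6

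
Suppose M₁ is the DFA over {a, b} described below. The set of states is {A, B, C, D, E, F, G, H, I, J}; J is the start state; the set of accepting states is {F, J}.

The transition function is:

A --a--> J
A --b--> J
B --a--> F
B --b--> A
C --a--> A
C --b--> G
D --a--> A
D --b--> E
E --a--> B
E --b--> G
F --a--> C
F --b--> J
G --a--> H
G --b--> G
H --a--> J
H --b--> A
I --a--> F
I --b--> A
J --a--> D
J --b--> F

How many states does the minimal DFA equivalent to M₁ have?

Reachable states from the start: {A,B,C,D,E,F,G,H,J}. Unreachable: {I} — drop them.
Start with accepting vs non-accepting: {F,J} | {A,B,C,D,E,G,H}.
Split {A,B,C,D,E,G,H} by δ(·,a) → {C,D,E,G} and {A,B,H}.
Refine {A,B,H} on symbol b: members go to different blocks, giving {B,H} and {A}.
On input a, block {C,D,E,G} splits into {C,D} and {E,G}.
Stable partition: {F,J} | {C,D} | {B,H} | {A} | {E,G} — 5 equivalence classes.

5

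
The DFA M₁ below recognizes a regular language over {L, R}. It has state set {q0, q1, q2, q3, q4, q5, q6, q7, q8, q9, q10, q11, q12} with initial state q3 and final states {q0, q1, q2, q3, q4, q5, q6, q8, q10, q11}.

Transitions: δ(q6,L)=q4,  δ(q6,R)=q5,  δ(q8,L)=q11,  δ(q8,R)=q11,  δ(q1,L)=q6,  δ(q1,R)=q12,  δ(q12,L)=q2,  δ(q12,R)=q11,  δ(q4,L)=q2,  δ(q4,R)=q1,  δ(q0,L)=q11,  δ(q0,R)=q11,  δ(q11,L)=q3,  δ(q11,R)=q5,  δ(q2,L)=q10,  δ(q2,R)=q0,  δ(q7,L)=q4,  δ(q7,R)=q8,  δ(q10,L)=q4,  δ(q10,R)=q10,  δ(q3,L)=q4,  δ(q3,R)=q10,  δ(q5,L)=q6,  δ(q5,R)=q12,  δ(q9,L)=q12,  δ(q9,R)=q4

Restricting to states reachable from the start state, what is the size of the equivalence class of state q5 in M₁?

First remove the unreachable states {q7,q8,q9}; 10 states remain.
P0 = {q0,q1,q2,q3,q4,q5,q6,q10,q11} | {q12}.
Split {q0,q1,q2,q3,q4,q5,q6,q10,q11} by δ(·,R) → {q0,q2,q3,q4,q6,q10,q11} and {q1,q5}.
On input R, block {q0,q2,q3,q4,q6,q10,q11} splits into {q0,q2,q3,q10} and {q4,q6,q11}.
Refine {q0,q2,q3,q10} on symbol L: members go to different blocks, giving {q0,q3,q10} and {q2}.
Split {q0,q3,q10} by δ(·,R) → {q3,q10} and {q0}.
On input L, block {q4,q6,q11} splits into {q4} and {q6} and {q11}.
Stable partition: {q3,q10} | {q12} | {q1,q5} | {q4} | {q2} | {q0} | {q6} | {q11} — 8 equivalence classes.
State q5 belongs to the block {q1,q5}, which has 2 states.

2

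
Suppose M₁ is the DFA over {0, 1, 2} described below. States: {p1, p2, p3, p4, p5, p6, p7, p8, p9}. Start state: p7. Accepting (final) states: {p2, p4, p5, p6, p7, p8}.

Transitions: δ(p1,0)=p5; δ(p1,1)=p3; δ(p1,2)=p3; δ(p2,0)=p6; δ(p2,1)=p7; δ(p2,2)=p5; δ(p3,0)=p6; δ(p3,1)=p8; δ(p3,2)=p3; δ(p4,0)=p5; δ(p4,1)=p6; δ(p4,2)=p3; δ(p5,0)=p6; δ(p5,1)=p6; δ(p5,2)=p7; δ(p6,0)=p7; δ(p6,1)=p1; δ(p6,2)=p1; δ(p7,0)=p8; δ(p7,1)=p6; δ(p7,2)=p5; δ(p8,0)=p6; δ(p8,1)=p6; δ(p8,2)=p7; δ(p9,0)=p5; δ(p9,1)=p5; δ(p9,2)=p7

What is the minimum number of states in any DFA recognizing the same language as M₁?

States {p2,p4,p9} cannot be reached from the start state, so discard them.
P0 = {p5,p6,p7,p8} | {p1,p3}.
Refine {p5,p6,p7,p8} on symbol 1: members go to different blocks, giving {p5,p7,p8} and {p6}.
Refine {p5,p7,p8} on symbol 0: members go to different blocks, giving {p5,p8} and {p7}.
Split {p1,p3} by δ(·,0) → {p1} and {p3}.
Stable partition: {p5,p8} | {p1} | {p6} | {p7} | {p3} — 5 equivalence classes.

5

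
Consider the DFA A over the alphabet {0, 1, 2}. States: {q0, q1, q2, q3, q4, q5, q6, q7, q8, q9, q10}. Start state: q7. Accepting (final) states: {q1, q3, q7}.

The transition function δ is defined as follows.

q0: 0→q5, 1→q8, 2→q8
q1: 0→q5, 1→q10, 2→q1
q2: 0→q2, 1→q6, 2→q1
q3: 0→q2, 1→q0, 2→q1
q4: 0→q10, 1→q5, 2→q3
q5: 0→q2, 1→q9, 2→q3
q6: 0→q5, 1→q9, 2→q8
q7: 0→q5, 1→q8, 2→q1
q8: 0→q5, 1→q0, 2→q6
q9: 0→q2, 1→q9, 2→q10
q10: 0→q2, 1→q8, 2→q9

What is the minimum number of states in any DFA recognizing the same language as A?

First remove the unreachable states {q4}; 10 states remain.
Start with accepting vs non-accepting: {q1,q3,q7} | {q0,q2,q5,q6,q8,q9,q10}.
Refine {q0,q2,q5,q6,q8,q9,q10} on symbol 2: members go to different blocks, giving {q0,q6,q8,q9,q10} and {q2,q5}.
Stable partition: {q1,q3,q7} | {q0,q6,q8,q9,q10} | {q2,q5} — 3 equivalence classes.

3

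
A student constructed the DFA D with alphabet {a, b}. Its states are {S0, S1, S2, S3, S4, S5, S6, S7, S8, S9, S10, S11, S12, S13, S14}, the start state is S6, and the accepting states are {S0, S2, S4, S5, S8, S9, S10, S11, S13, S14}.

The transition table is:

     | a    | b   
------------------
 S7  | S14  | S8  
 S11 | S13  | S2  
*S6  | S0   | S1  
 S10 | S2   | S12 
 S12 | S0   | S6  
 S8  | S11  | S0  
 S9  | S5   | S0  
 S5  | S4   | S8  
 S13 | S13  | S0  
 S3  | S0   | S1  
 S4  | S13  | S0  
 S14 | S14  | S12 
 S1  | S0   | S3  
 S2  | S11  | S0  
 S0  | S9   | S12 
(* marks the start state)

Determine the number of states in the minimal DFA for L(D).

5

Reachable states from the start: {S0,S1,S2,S3,S4,S5,S6,S8,S9,S11,S12,S13}. Unreachable: {S7,S10,S14} — drop them.
P0 = {S0,S2,S4,S5,S8,S9,S11,S13} | {S1,S3,S6,S12}.
Refine {S0,S2,S4,S5,S8,S9,S11,S13} on symbol b: members go to different blocks, giving {S2,S4,S5,S8,S9,S11,S13} and {S0}.
Split {S2,S4,S5,S8,S9,S11,S13} by δ(·,b) → {S2,S4,S8,S9,S13} and {S5,S11}.
Refine {S2,S4,S8,S9,S13} on symbol a: members go to different blocks, giving {S2,S8,S9} and {S4,S13}.
The partition is now stable with 5 blocks: {S2,S8,S9} | {S1,S3,S6,S12} | {S0} | {S5,S11} | {S4,S13}.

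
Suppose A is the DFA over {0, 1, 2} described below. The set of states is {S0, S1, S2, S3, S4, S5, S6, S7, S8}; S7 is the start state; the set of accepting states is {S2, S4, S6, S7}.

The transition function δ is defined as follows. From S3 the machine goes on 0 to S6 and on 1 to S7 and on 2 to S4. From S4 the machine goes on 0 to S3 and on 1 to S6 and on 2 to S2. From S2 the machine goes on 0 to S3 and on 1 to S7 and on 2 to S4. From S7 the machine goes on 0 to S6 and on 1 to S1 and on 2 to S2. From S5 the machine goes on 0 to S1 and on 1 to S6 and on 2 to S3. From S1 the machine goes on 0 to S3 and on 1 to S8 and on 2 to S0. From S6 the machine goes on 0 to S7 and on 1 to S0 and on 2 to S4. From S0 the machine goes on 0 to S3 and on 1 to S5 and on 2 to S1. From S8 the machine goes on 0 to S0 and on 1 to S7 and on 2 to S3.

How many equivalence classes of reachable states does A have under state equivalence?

5

Initial partition by acceptance: {S2,S4,S6,S7} | {S0,S1,S3,S5,S8}.
Split {S2,S4,S6,S7} by δ(·,0) → {S2,S4} and {S6,S7}.
Split {S0,S1,S3,S5,S8} by δ(·,0) → {S0,S1,S5,S8} and {S3}.
Refine {S0,S1,S5,S8} on symbol 0: members go to different blocks, giving {S0,S1} and {S5,S8}.
No further refinement is possible. Final partition (5 blocks): {S2,S4} | {S0,S1} | {S6,S7} | {S3} | {S5,S8}.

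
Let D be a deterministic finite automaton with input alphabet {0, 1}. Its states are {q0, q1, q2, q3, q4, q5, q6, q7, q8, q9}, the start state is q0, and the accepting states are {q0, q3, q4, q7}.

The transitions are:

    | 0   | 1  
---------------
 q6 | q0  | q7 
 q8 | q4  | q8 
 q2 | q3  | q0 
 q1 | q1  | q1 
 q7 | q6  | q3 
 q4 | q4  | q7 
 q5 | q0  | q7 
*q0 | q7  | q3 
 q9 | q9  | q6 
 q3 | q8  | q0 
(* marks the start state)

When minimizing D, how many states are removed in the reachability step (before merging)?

4

No path from q0 leads to q1, q2, q5, q9; the other 6 states are all reachable.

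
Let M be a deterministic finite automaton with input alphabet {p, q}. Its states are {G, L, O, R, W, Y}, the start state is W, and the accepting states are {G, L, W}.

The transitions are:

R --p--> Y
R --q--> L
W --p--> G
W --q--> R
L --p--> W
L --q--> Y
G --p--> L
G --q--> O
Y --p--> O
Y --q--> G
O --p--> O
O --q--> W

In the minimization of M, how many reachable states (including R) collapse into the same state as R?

3

Every state is reachable, so we keep all 6.
P0 = {G,L,W} | {O,R,Y}.
Stable partition: {G,L,W} | {O,R,Y} — 2 equivalence classes.
State R belongs to the block {O,R,Y}, which has 3 states.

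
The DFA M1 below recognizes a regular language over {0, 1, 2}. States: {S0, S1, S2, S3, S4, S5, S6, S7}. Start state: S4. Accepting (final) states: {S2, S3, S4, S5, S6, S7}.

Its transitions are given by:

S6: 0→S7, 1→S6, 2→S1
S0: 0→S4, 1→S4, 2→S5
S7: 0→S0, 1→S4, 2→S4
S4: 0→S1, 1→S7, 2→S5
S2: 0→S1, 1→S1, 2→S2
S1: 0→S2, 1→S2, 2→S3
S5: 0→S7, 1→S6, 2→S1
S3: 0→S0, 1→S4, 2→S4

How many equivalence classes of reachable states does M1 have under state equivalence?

All states are reachable from the start state.
P0 = {S2,S3,S4,S5,S6,S7} | {S0,S1}.
On input 0, block {S2,S3,S4,S5,S6,S7} splits into {S2,S3,S4,S7} and {S5,S6}.
On input 1, block {S2,S3,S4,S7} splits into {S3,S4,S7} and {S2}.
On input 2, block {S3,S4,S7} splits into {S3,S7} and {S4}.
Split {S0,S1} by δ(·,0) → {S0} and {S1}.
No further refinement is possible. Final partition (6 blocks): {S3,S7} | {S0} | {S5,S6} | {S2} | {S4} | {S1}.

6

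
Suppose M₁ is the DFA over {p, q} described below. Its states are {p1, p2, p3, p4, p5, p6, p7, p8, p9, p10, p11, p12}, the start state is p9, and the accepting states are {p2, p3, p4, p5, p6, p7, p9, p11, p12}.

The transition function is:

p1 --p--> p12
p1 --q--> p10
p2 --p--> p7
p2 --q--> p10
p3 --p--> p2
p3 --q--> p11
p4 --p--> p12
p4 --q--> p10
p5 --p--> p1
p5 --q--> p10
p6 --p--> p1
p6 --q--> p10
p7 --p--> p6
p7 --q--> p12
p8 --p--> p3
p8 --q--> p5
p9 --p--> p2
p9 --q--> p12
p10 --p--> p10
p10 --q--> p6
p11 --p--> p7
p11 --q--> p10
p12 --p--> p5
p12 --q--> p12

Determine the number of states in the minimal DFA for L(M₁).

First remove the unreachable states {p3,p4,p8,p11}; 8 states remain.
Start with accepting vs non-accepting: {p2,p5,p6,p7,p9,p12} | {p1,p10}.
Split {p2,p5,p6,p7,p9,p12} by δ(·,p) → {p2,p7,p9,p12} and {p5,p6}.
On input p, block {p2,p7,p9,p12} splits into {p2,p9} and {p7,p12}.
Refine {p2,p9} on symbol p: members go to different blocks, giving {p2} and {p9}.
On input p, block {p1,p10} splits into {p1} and {p10}.
The partition is now stable with 6 blocks: {p2} | {p1} | {p5,p6} | {p7,p12} | {p9} | {p10}.

6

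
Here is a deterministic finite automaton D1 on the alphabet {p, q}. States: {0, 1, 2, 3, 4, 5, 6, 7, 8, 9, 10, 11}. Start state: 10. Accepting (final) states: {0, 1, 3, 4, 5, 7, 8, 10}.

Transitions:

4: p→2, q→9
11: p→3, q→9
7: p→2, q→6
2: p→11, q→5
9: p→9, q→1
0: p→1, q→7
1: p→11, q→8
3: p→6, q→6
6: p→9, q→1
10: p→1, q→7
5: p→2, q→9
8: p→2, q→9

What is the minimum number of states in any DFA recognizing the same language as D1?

7

Reachable states from the start: {1,2,3,5,6,7,8,9,10,11}. Unreachable: {0,4} — drop them.
Initial partition by acceptance: {1,3,5,7,8,10} | {2,6,9,11}.
Refine {1,3,5,7,8,10} on symbol p: members go to different blocks, giving {1,3,5,7,8} and {10}.
Refine {1,3,5,7,8} on symbol q: members go to different blocks, giving {3,5,7,8} and {1}.
On input p, block {2,6,9,11} splits into {2,6,9} and {11}.
Split {2,6,9} by δ(·,p) → {6,9} and {2}.
Split {3,5,7,8} by δ(·,p) → {5,7,8} and {3}.
The partition is now stable with 7 blocks: {5,7,8} | {6,9} | {10} | {1} | {11} | {2} | {3}.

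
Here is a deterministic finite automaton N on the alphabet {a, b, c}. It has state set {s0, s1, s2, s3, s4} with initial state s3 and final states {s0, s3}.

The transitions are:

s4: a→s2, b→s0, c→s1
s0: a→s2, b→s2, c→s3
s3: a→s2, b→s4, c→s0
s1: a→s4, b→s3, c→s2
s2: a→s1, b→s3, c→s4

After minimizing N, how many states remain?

Start with accepting vs non-accepting: {s0,s3} | {s1,s2,s4}.
The partition is now stable with 2 blocks: {s0,s3} | {s1,s2,s4}.

2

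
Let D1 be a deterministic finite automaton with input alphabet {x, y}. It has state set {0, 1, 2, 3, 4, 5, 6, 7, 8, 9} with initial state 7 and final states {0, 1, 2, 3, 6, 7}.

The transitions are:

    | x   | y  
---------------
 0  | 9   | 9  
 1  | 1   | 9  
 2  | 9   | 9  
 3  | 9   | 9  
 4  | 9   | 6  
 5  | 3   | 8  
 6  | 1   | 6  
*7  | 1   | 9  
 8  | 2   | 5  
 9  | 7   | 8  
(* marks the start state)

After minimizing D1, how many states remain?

States {0,4,6} cannot be reached from the start state, so discard them.
Start with accepting vs non-accepting: {1,2,3,7} | {5,8,9}.
Refine {1,2,3,7} on symbol x: members go to different blocks, giving {1,7} and {2,3}.
Split {5,8,9} by δ(·,x) → {5,8} and {9}.
The partition is now stable with 4 blocks: {1,7} | {5,8} | {2,3} | {9}.

4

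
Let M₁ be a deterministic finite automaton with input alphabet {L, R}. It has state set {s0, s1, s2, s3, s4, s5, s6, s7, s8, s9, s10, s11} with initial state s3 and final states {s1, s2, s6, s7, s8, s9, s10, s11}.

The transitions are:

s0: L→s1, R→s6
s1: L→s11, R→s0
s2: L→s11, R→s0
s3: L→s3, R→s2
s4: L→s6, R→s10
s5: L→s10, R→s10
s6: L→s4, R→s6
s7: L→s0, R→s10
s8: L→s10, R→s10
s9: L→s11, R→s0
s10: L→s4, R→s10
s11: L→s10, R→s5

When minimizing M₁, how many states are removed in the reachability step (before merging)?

3

No path from s3 leads to s7, s8, s9; the other 9 states are all reachable.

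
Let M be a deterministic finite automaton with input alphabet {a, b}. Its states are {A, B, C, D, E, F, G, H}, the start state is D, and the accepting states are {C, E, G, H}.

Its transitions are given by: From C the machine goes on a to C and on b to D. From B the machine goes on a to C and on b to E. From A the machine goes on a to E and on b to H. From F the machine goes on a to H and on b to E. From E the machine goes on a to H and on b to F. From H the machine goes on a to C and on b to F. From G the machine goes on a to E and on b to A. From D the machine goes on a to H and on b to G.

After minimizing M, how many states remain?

States {B} cannot be reached from the start state, so discard them.
Start with accepting vs non-accepting: {C,E,G,H} | {A,D,F}.
No further refinement is possible. Final partition (2 blocks): {C,E,G,H} | {A,D,F}.

2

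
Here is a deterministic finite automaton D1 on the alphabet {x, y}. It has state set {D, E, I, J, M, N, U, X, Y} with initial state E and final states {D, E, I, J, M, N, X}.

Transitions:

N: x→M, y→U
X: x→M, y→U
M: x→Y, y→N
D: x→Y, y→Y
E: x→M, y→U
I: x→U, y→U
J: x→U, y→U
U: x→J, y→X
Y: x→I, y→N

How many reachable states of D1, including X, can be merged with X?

3

First remove the unreachable states {D}; 8 states remain.
Start with accepting vs non-accepting: {E,I,J,M,N,X} | {U,Y}.
Split {E,I,J,M,N,X} by δ(·,x) → {E,N,X} and {I,J,M}.
Refine {I,J,M} on symbol y: members go to different blocks, giving {I,J} and {M}.
The partition is now stable with 4 blocks: {E,N,X} | {U,Y} | {I,J} | {M}.
State X belongs to the block {E,N,X}, which has 3 states.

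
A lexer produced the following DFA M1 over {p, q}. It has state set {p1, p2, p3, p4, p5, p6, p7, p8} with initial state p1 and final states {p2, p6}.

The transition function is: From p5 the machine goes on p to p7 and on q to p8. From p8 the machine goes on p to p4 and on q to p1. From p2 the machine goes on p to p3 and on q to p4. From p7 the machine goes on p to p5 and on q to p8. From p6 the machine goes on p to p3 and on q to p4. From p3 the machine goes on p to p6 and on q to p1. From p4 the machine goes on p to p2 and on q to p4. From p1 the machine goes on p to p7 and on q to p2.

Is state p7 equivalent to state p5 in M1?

Yes

All states are reachable from the start state.
Initial partition by acceptance: {p2,p6} | {p1,p3,p4,p5,p7,p8}.
On input p, block {p1,p3,p4,p5,p7,p8} splits into {p1,p5,p7,p8} and {p3,p4}.
Split {p1,p5,p7,p8} by δ(·,p) → {p1,p5,p7} and {p8}.
On input q, block {p1,p5,p7} splits into {p5,p7} and {p1}.
Refine {p3,p4} on symbol q: members go to different blocks, giving {p3} and {p4}.
Stable partition: {p2,p6} | {p5,p7} | {p3} | {p8} | {p1} | {p4} — 6 equivalence classes.
p7 and p5 lie in the same block of the stable partition, so they are equivalent — no string distinguishes them.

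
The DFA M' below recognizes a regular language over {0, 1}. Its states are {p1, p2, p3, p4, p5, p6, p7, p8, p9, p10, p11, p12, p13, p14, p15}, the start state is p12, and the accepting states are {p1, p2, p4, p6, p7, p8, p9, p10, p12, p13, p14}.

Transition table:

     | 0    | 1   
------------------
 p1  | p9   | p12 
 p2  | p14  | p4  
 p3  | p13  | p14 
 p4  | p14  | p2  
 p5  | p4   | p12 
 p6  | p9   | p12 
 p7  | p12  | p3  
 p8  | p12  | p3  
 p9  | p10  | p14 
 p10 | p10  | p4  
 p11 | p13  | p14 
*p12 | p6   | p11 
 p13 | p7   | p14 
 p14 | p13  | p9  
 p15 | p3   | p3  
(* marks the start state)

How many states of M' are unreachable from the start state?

4

BFS from p12 reaches {p2, p3, p4, p6, p7, p9, p10, p11, p12, p13, p14}; the 4 state(s) p1, p5, p8, p15 are never visited.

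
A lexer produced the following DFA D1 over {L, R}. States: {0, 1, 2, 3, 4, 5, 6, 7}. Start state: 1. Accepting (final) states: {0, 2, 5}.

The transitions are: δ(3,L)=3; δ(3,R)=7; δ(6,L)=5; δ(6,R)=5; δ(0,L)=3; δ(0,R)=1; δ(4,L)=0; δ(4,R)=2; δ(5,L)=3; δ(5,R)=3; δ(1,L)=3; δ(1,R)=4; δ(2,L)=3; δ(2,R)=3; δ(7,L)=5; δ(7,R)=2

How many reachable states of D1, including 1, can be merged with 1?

2

First remove the unreachable states {6}; 7 states remain.
P0 = {0,2,5} | {1,3,4,7}.
Refine {1,3,4,7} on symbol L: members go to different blocks, giving {1,3} and {4,7}.
Stable partition: {0,2,5} | {1,3} | {4,7} — 3 equivalence classes.
The equivalence class containing 1 is {1,3}, of size 2.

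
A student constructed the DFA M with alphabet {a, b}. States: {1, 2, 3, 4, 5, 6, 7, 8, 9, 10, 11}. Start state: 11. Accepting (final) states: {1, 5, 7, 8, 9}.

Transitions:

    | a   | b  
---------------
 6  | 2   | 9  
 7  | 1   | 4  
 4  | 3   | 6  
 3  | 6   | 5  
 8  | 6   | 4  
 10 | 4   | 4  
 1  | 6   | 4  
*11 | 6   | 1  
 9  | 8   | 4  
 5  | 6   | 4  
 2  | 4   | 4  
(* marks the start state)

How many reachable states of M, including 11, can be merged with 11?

2

First remove the unreachable states {7,10}; 9 states remain.
Initial partition by acceptance: {1,5,8,9} | {2,3,4,6,11}.
Refine {1,5,8,9} on symbol a: members go to different blocks, giving {1,5,8} and {9}.
Split {2,3,4,6,11} by δ(·,b) → {2,4} and {3,11} and {6}.
Split {2,4} by δ(·,a) → {2} and {4}.
Stable partition: {1,5,8} | {2} | {9} | {3,11} | {6} | {4} — 6 equivalence classes.
The equivalence class containing 11 is {3,11}, of size 2.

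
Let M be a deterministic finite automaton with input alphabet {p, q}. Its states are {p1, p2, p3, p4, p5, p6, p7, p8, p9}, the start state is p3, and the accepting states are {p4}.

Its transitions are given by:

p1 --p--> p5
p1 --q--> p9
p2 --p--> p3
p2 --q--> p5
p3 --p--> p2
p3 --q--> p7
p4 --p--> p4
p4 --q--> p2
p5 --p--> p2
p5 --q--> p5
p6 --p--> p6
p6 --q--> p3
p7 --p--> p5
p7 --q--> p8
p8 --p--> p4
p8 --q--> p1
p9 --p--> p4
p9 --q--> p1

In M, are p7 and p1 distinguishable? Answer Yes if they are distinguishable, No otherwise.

No

States {p6} cannot be reached from the start state, so discard them.
Initial partition by acceptance: {p4} | {p1,p2,p3,p5,p7,p8,p9}.
Split {p1,p2,p3,p5,p7,p8,p9} by δ(·,p) → {p1,p2,p3,p5,p7} and {p8,p9}.
On input q, block {p1,p2,p3,p5,p7} splits into {p2,p3,p5} and {p1,p7}.
On input q, block {p2,p3,p5} splits into {p2,p5} and {p3}.
On input p, block {p2,p5} splits into {p2} and {p5}.
No further refinement is possible. Final partition (6 blocks): {p4} | {p2} | {p8,p9} | {p1,p7} | {p3} | {p5}.
p7 and p1 lie in the same block of the stable partition, so they are equivalent — no string distinguishes them.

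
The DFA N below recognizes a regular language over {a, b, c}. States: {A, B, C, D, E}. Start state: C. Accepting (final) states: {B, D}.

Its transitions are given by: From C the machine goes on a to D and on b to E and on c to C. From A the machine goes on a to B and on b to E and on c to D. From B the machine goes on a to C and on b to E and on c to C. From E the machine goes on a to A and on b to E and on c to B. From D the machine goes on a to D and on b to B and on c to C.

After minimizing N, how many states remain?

5

All states are reachable from the start state.
Initial partition by acceptance: {B,D} | {A,C,E}.
Refine {B,D} on symbol a: members go to different blocks, giving {B} and {D}.
On input a, block {A,C,E} splits into {A} and {C} and {E}.
No further refinement is possible. Final partition (5 blocks): {B} | {A} | {D} | {C} | {E}.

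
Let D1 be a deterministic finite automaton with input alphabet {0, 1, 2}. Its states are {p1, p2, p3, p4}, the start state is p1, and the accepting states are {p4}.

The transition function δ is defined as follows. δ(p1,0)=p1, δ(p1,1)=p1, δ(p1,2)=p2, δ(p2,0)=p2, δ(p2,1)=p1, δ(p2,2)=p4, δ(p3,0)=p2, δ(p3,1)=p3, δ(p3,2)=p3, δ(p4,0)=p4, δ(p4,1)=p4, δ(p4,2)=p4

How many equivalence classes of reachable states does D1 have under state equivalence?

Reachable states from the start: {p1,p2,p4}. Unreachable: {p3} — drop them.
Initial partition by acceptance: {p4} | {p1,p2}.
Refine {p1,p2} on symbol 2: members go to different blocks, giving {p1} and {p2}.
Stable partition: {p4} | {p1} | {p2} — 3 equivalence classes.

3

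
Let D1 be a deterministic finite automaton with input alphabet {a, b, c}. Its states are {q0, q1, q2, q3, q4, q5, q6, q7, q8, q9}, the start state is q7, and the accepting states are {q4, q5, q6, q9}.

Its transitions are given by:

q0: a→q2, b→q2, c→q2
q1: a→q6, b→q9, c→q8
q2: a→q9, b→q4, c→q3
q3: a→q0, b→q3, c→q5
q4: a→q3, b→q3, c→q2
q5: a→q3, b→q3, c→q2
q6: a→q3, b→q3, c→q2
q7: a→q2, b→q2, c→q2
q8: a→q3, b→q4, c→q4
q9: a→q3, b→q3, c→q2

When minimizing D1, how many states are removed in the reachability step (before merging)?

3

Starting at q7 and following transitions, the reachable set is {q0, q2, q3, q4, q5, q7, q9}. That leaves q1, q6, q8 unreachable — 3 in total.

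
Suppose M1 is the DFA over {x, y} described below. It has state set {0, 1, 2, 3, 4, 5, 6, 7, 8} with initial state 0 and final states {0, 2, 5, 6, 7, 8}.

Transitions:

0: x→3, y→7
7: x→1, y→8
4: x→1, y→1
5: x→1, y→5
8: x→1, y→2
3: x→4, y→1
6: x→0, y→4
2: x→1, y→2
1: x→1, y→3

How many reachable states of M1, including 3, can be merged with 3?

3

First remove the unreachable states {5,6}; 7 states remain.
Start with accepting vs non-accepting: {0,2,7,8} | {1,3,4}.
No further refinement is possible. Final partition (2 blocks): {0,2,7,8} | {1,3,4}.
State 3 belongs to the block {1,3,4}, which has 3 states.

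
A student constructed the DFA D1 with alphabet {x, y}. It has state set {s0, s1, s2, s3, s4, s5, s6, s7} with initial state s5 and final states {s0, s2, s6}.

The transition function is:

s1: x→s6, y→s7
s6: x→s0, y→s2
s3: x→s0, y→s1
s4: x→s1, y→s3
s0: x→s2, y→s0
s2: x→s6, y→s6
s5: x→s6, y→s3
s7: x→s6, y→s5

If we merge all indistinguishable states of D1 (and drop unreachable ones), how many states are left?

First remove the unreachable states {s4}; 7 states remain.
Start with accepting vs non-accepting: {s0,s2,s6} | {s1,s3,s5,s7}.
Stable partition: {s0,s2,s6} | {s1,s3,s5,s7} — 2 equivalence classes.

2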